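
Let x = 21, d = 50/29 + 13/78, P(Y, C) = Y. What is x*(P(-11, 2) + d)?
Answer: -11095/58 ≈ -191.29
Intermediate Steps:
d = 329/174 (d = 50*(1/29) + 13*(1/78) = 50/29 + 1/6 = 329/174 ≈ 1.8908)
x*(P(-11, 2) + d) = 21*(-11 + 329/174) = 21*(-1585/174) = -11095/58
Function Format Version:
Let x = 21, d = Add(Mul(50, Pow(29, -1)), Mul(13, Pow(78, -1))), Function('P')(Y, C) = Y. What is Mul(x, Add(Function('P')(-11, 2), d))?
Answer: Rational(-11095, 58) ≈ -191.29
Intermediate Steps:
d = Rational(329, 174) (d = Add(Mul(50, Rational(1, 29)), Mul(13, Rational(1, 78))) = Add(Rational(50, 29), Rational(1, 6)) = Rational(329, 174) ≈ 1.8908)
Mul(x, Add(Function('P')(-11, 2), d)) = Mul(21, Add(-11, Rational(329, 174))) = Mul(21, Rational(-1585, 174)) = Rational(-11095, 58)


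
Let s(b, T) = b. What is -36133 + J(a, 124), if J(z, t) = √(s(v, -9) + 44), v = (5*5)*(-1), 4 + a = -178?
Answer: -36133 + √19 ≈ -36129.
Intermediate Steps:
a = -182 (a = -4 - 178 = -182)
v = -25 (v = 25*(-1) = -25)
J(z, t) = √19 (J(z, t) = √(-25 + 44) = √19)
-36133 + J(a, 124) = -36133 + √19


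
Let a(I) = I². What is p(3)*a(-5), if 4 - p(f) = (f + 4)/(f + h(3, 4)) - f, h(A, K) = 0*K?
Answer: 350/3 ≈ 116.67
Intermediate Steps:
h(A, K) = 0
p(f) = 4 + f - (4 + f)/f (p(f) = 4 - ((f + 4)/(f + 0) - f) = 4 - ((4 + f)/f - f) = 4 - (-f + (4 + f)/f) = 4 + (f - (4 + f)/f) = 4 + f - (4 + f)/f)
p(3)*a(-5) = (3 + 3 - 4/3)*(-5)² = (3 + 3 - 4*⅓)*25 = (3 + 3 - 4/3)*25 = (14/3)*25 = 350/3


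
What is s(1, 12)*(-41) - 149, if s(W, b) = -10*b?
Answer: 4771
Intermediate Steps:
s(1, 12)*(-41) - 149 = -10*12*(-41) - 149 = -120*(-41) - 149 = 4920 - 149 = 4771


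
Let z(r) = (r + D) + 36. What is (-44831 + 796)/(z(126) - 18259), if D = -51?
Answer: 44035/18148 ≈ 2.4264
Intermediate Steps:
z(r) = -15 + r (z(r) = (r - 51) + 36 = (-51 + r) + 36 = -15 + r)
(-44831 + 796)/(z(126) - 18259) = (-44831 + 796)/((-15 + 126) - 18259) = -44035/(111 - 18259) = -44035/(-18148) = -44035*(-1/18148) = 44035/18148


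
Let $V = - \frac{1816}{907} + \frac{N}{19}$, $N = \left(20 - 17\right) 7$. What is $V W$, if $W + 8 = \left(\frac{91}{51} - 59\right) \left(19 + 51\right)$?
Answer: $\frac{166502804}{46257} \approx 3599.5$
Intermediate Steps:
$N = 21$ ($N = 3 \cdot 7 = 21$)
$W = - \frac{204668}{51}$ ($W = -8 + \left(\frac{91}{51} - 59\right) \left(19 + 51\right) = -8 + \left(91 \cdot \frac{1}{51} - 59\right) 70 = -8 + \left(\frac{91}{51} - 59\right) 70 = -8 - \frac{204260}{51} = - \frac{204668}{51} \approx -4013.1$)
$V = - \frac{15457}{17233}$ ($V = - \frac{1816}{907} + \frac{21}{19} = - \frac{15457}{17233} \approx -0.89694$)
$V W = \left(- \frac{15457}{17233}\right) \left(- \frac{204668}{51}\right) = \frac{166502804}{46257}$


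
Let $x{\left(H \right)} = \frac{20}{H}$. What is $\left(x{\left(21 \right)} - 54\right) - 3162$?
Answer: $- \frac{67516}{21} \approx -3215.0$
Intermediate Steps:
$\left(x{\left(21 \right)} - 54\right) - 3162 = \left(\frac{20}{21} - 54\right) - 3162 = - \frac{1114}{21} - 3162 = - \frac{67516}{21}$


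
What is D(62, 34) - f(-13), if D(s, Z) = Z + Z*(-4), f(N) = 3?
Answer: -105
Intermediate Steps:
D(s, Z) = -3*Z (D(s, Z) = Z - 4*Z = -3*Z)
D(62, 34) - f(-13) = -3*34 - 1*3 = -102 - 3 = -105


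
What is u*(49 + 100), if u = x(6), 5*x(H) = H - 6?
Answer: 0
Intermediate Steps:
x(H) = -6/5 + H/5 (x(H) = (H - 6)/5 = (-6 + H)/5 = -6/5 + H/5)
u = 0 (u = -6/5 + (⅕)*6 = -6/5 + 6/5 = 0)
u*(49 + 100) = 0*(49 + 100) = 0*149 = 0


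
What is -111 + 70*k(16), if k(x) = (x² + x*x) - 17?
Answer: 34539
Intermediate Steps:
k(x) = -17 + 2*x² (k(x) = (x² + x²) - 17 = 2*x² - 17 = -17 + 2*x²)
-111 + 70*k(16) = -111 + 70*(-17 + 2*16²) = -111 + 70*(-17 + 2*256) = -111 + 70*(-17 + 512) = -111 + 70*495 = -111 + 34650 = 34539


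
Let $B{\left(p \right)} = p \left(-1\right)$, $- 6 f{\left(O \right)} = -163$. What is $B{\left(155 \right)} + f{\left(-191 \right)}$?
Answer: $- \frac{767}{6} \approx -127.83$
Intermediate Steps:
$f{\left(O \right)} = \frac{163}{6}$ ($f{\left(O \right)} = \left(- \frac{1}{6}\right) \left(-163\right) = \frac{163}{6}$)
$B{\left(p \right)} = - p$
$B{\left(155 \right)} + f{\left(-191 \right)} = \left(-1\right) 155 + \frac{163}{6} = -155 + \frac{163}{6} = - \frac{767}{6}$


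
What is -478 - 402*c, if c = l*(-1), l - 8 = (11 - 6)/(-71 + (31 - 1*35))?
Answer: 13556/5 ≈ 2711.2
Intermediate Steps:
l = 119/15 (l = 8 + (11 - 6)/(-71 + (31 - 1*35)) = 8 + 5/(-71 + (31 - 35)) = 8 + 5/(-71 - 4) = 8 + 5/(-75) = 8 + 5*(-1/75) = 8 - 1/15 = 119/15 ≈ 7.9333)
c = -119/15 (c = (119/15)*(-1) = -119/15 ≈ -7.9333)
-478 - 402*c = -478 - 402*(-119/15) = -478 + 15946/5 = 13556/5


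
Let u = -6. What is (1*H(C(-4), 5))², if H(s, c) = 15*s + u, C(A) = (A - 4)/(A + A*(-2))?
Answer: 1296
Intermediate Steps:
C(A) = -(-4 + A)/A (C(A) = (-4 + A)/(A - 2*A) = (-4 + A)/((-A)) = (-4 + A)*(-1/A) = -(-4 + A)/A)
H(s, c) = -6 + 15*s (H(s, c) = 15*s - 6 = -6 + 15*s)
(1*H(C(-4), 5))² = (1*(-6 + 15*((4 - 1*(-4))/(-4))))² = (1*(-6 + 15*(-(4 + 4)/4)))² = (1*(-6 + 15*(-¼*8)))² = (1*(-6 + 15*(-2)))² = (1*(-6 - 30))² = (1*(-36))² = (-36)² = 1296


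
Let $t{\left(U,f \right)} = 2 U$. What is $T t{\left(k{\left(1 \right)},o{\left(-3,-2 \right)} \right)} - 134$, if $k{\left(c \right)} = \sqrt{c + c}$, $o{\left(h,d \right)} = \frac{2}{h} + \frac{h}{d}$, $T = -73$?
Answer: $-134 - 146 \sqrt{2} \approx -340.48$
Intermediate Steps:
$k{\left(c \right)} = \sqrt{2} \sqrt{c}$ ($k{\left(c \right)} = \sqrt{2 c} = \sqrt{2} \sqrt{c}$)
$T t{\left(k{\left(1 \right)},o{\left(-3,-2 \right)} \right)} - 134 = - 73 \cdot 2 \sqrt{2} \sqrt{1} - 134 = - 73 \cdot 2 \sqrt{2} \cdot 1 - 134 = - 73 \cdot 2 \sqrt{2} - 134 = - 146 \sqrt{2} - 134 = -134 - 146 \sqrt{2}$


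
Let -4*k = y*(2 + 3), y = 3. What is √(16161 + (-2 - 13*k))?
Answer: √64831/2 ≈ 127.31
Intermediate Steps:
k = -15/4 (k = -3*(2 + 3)/4 = -3*5/4 = -¼*15 = -15/4 ≈ -3.7500)
√(16161 + (-2 - 13*k)) = √(16161 + (-2 - 13*(-15/4))) = √(16161 + (-2 + 195/4)) = √(16161 + 187/4) = √(64831/4) = √64831/2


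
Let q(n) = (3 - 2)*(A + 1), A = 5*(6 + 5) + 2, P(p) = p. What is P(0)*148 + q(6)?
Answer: 58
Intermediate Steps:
A = 57 (A = 5*11 + 2 = 55 + 2 = 57)
q(n) = 58 (q(n) = (3 - 2)*(57 + 1) = 1*58 = 58)
P(0)*148 + q(6) = 0*148 + 58 = 0 + 58 = 58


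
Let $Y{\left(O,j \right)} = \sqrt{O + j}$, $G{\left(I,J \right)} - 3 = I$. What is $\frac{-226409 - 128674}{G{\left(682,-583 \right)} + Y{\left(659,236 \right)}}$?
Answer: $- \frac{16215457}{31222} + \frac{118361 \sqrt{895}}{156110} \approx -496.68$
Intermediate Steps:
$G{\left(I,J \right)} = 3 + I$
$\frac{-226409 - 128674}{G{\left(682,-583 \right)} + Y{\left(659,236 \right)}} = \frac{-226409 - 128674}{\left(3 + 682\right) + \sqrt{659 + 236}} = - \frac{355083}{685 + \sqrt{895}}$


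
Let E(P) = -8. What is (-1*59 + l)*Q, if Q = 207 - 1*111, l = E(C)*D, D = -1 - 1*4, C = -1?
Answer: -1824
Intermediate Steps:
D = -5 (D = -1 - 4 = -5)
l = 40 (l = -8*(-5) = 40)
Q = 96 (Q = 207 - 111 = 96)
(-1*59 + l)*Q = (-1*59 + 40)*96 = (-59 + 40)*96 = -19*96 = -1824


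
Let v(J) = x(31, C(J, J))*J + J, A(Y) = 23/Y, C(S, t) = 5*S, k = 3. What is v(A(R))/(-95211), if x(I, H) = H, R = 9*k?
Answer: -46/977589 ≈ -4.7055e-5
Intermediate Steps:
R = 27 (R = 9*3 = 27)
v(J) = J + 5*J**2 (v(J) = (5*J)*J + J = 5*J**2 + J = J + 5*J**2)
v(A(R))/(-95211) = ((23/27)*(1 + 5*(23/27)))/(-95211) = ((23*(1/27))*(1 + 5*(23*(1/27))))*(-1/95211) = (23*(1 + 5*(23/27))/27)*(-1/95211) = (23*(1 + 115/27)/27)*(-1/95211) = ((23/27)*(142/27))*(-1/95211) = (3266/729)*(-1/95211) = -46/977589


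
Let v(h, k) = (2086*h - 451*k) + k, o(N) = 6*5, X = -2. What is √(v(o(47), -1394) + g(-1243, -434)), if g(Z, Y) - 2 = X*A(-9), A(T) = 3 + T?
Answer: √689894 ≈ 830.60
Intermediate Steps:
g(Z, Y) = 14 (g(Z, Y) = 2 - 2*(3 - 9) = 2 - 2*(-6) = 2 + 12 = 14)
o(N) = 30
v(h, k) = -450*k + 2086*h (v(h, k) = (-451*k + 2086*h) + k = -450*k + 2086*h)
√(v(o(47), -1394) + g(-1243, -434)) = √((-450*(-1394) + 2086*30) + 14) = √((627300 + 62580) + 14) = √(689880 + 14) = √689894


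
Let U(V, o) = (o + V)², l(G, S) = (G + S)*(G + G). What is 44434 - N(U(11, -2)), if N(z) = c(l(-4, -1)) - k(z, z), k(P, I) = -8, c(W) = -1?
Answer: 44427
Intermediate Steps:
l(G, S) = 2*G*(G + S) (l(G, S) = (G + S)*(2*G) = 2*G*(G + S))
U(V, o) = (V + o)²
N(z) = 7 (N(z) = -1 - 1*(-8) = -1 + 8 = 7)
44434 - N(U(11, -2)) = 44434 - 1*7 = 44434 - 7 = 44427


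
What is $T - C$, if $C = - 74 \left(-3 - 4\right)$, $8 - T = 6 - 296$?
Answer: $-220$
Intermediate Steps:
$T = 298$ ($T = 8 - \left(6 - 296\right) = 8 - -290 = 8 + 290 = 298$)
$C = 518$ ($C = \left(-74\right) \left(-7\right) = 518$)
$T - C = 298 - 518 = -220$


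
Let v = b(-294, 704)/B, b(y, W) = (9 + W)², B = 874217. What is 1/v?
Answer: 874217/508369 ≈ 1.7197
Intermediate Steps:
v = 508369/874217 (v = (9 + 704)²/874217 = 713²*(1/874217) = 508369*(1/874217) = 508369/874217 ≈ 0.58151)
1/v = 1/(508369/874217) = 874217/508369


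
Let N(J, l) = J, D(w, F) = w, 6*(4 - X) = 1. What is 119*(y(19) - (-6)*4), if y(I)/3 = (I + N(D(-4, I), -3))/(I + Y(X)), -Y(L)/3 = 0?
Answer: 59619/19 ≈ 3137.8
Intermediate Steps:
X = 23/6 (X = 4 - ⅙*1 = 4 - ⅙ = 23/6 ≈ 3.8333)
Y(L) = 0 (Y(L) = -3*0 = 0)
y(I) = 3*(-4 + I)/I (y(I) = 3*((I - 4)/(I + 0)) = 3*((-4 + I)/I) = 3*(-4 + I)/I)
119*(y(19) - (-6)*4) = 119*((3 - 12/19) - (-6)*4) = 119*((3 - 12*1/19) - 1*(-24)) = 119*((3 - 12/19) + 24) = 119*(45/19 + 24) = 119*(501/19) = 59619/19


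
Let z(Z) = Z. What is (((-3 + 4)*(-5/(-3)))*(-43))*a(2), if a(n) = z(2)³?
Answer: -1720/3 ≈ -573.33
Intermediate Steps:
a(n) = 8 (a(n) = 2³ = 8)
(((-3 + 4)*(-5/(-3)))*(-43))*a(2) = (((-3 + 4)*(-5/(-3)))*(-43))*8 = ((1*(-5*(-⅓)))*(-43))*8 = ((1*(5/3))*(-43))*8 = ((5/3)*(-43))*8 = -215/3*8 = -1720/3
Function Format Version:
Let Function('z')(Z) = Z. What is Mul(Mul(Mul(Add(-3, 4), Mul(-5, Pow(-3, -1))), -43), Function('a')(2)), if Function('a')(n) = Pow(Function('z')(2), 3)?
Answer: Rational(-1720, 3) ≈ -573.33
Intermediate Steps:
Function('a')(n) = 8 (Function('a')(n) = Pow(2, 3) = 8)
Mul(Mul(Mul(Add(-3, 4), Mul(-5, Pow(-3, -1))), -43), Function('a')(2)) = Mul(Mul(Mul(Add(-3, 4), Mul(-5, Pow(-3, -1))), -43), 8) = Mul(Mul(Mul(1, Mul(-5, Rational(-1, 3))), -43), 8) = Mul(Mul(Mul(1, Rational(5, 3)), -43), 8) = Mul(Mul(Rational(5, 3), -43), 8) = Mul(Rational(-215, 3), 8) = Rational(-1720, 3)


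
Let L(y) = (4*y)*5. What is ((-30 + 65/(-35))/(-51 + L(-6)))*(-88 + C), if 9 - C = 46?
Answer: -27875/1197 ≈ -23.287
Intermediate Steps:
C = -37 (C = 9 - 1*46 = 9 - 46 = -37)
L(y) = 20*y
((-30 + 65/(-35))/(-51 + L(-6)))*(-88 + C) = ((-30 + 65/(-35))/(-51 + 20*(-6)))*(-88 - 37) = ((-30 + 65*(-1/35))/(-51 - 120))*(-125) = ((-30 - 13/7)/(-171))*(-125) = -223/7*(-1/171)*(-125) = (223/1197)*(-125) = -27875/1197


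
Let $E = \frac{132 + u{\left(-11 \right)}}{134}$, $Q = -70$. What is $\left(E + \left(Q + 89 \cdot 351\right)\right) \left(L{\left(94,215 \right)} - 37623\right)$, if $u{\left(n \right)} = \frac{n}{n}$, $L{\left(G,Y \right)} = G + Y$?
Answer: $- \frac{77926165803}{67} \approx -1.1631 \cdot 10^{9}$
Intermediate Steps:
$u{\left(n \right)} = 1$
$E = \frac{133}{134}$ ($E = \frac{132 + 1}{134} = \frac{1}{134} \cdot 133 = \frac{133}{134} \approx 0.99254$)
$\left(E + \left(Q + 89 \cdot 351\right)\right) \left(L{\left(94,215 \right)} - 37623\right) = \left(\frac{133}{134} + \left(-70 + 89 \cdot 351\right)\right) \left(\left(94 + 215\right) - 37623\right) = \left(\frac{133}{134} + \left(-70 + 31239\right)\right) \left(309 - 37623\right) = \left(\frac{133}{134} + 31169\right) \left(-37314\right) = \frac{4176779}{134} \left(-37314\right) = - \frac{77926165803}{67}$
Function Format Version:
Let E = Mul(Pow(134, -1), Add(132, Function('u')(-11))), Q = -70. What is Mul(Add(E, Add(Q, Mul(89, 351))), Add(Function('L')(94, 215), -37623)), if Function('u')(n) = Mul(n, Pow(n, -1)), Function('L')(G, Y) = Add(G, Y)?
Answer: Rational(-77926165803, 67) ≈ -1.1631e+9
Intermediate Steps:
Function('u')(n) = 1
E = Rational(133, 134) (E = Mul(Pow(134, -1), Add(132, 1)) = Mul(Rational(1, 134), 133) = Rational(133, 134) ≈ 0.99254)
Mul(Add(E, Add(Q, Mul(89, 351))), Add(Function('L')(94, 215), -37623)) = Mul(Add(Rational(133, 134), Add(-70, Mul(89, 351))), Add(Add(94, 215), -37623)) = Mul(Add(Rational(133, 134), Add(-70, 31239)), Add(309, -37623)) = Mul(Add(Rational(133, 134), 31169), -37314) = Mul(Rational(4176779, 134), -37314) = Rational(-77926165803, 67)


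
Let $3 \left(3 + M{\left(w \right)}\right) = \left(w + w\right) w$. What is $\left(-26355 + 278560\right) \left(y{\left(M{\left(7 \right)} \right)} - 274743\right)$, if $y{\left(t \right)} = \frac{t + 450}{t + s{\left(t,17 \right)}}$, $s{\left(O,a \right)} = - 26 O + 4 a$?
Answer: $- \frac{140038602277610}{2021} \approx -6.9292 \cdot 10^{10}$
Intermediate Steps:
$M{\left(w \right)} = -3 + \frac{2 w^{2}}{3}$ ($M{\left(w \right)} = -3 + \frac{\left(w + w\right) w}{3} = -3 + \frac{2 w w}{3} = -3 + \frac{2 w^{2}}{3}$)
$y{\left(t \right)} = \frac{450 + t}{68 - 25 t}$ ($y{\left(t \right)} = \frac{t + 450}{t - \left(-68 + 26 t\right)} = \frac{450 + t}{t - \left(-68 + 26 t\right)} = \frac{450 + t}{68 - 25 t}$)
$\left(-26355 + 278560\right) \left(y{\left(M{\left(7 \right)} \right)} - 274743\right) = \left(-26355 + 278560\right) \left(\frac{-450 - \left(-3 + \frac{2 \cdot 7^{2}}{3}\right)}{-68 + 25 \left(-3 + \frac{2 \cdot 7^{2}}{3}\right)} - 274743\right) = 252205 \left(\frac{-450 - \left(-3 + \frac{2}{3} \cdot 49\right)}{-68 + 25 \left(-3 + \frac{2}{3} \cdot 49\right)} - 274743\right) = 252205 \left(\frac{-450 - \left(-3 + \frac{98}{3}\right)}{-68 + 25 \left(-3 + \frac{98}{3}\right)} - 274743\right) = 252205 \left(\frac{-450 - \frac{89}{3}}{-68 + 25 \cdot \frac{89}{3}} - 274743\right) = 252205 \left(\frac{-450 - \frac{89}{3}}{-68 + \frac{2225}{3}} - 274743\right) = 252205 \left(\frac{1}{\frac{2021}{3}} \left(- \frac{1439}{3}\right) - 274743\right) = 252205 \left(\frac{3}{2021} \left(- \frac{1439}{3}\right) - 274743\right) = 252205 \left(- \frac{1439}{2021} - 274743\right) = 252205 \left(- \frac{555257042}{2021}\right) = - \frac{140038602277610}{2021}$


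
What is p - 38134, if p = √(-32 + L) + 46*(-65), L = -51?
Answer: -41124 + I*√83 ≈ -41124.0 + 9.1104*I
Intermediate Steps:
p = -2990 + I*√83 (p = √(-32 - 51) + 46*(-65) = √(-83) - 2990 = I*√83 - 2990 = -2990 + I*√83 ≈ -2990.0 + 9.1104*I)
p - 38134 = (-2990 + I*√83) - 38134 = -41124 + I*√83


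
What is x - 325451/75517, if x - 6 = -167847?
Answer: -12675174248/75517 ≈ -1.6785e+5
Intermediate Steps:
x = -167841 (x = 6 - 167847 = -167841)
x - 325451/75517 = -167841 - 325451/75517 = -12675174248/75517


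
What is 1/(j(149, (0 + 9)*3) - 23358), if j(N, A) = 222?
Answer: -1/23136 ≈ -4.3223e-5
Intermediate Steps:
1/(j(149, (0 + 9)*3) - 23358) = 1/(222 - 23358) = 1/(-23136) = -1/23136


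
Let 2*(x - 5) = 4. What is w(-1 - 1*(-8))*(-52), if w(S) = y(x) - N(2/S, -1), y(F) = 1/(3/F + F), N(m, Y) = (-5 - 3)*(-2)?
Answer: 825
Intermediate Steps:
N(m, Y) = 16 (N(m, Y) = -8*(-2) = 16)
x = 7 (x = 5 + (½)*4 = 5 + 2 = 7)
y(F) = 1/(F + 3/F)
w(S) = -825/52 (w(S) = 7/(3 + 7²) - 1*16 = 7/(3 + 49) - 16 = 7/52 - 16 = -825/52)
w(-1 - 1*(-8))*(-52) = -825/52*(-52) = 825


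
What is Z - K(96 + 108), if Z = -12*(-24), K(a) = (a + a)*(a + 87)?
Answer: -118440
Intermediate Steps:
K(a) = 2*a*(87 + a) (K(a) = (2*a)*(87 + a) = 2*a*(87 + a))
Z = 288
Z - K(96 + 108) = 288 - 2*(96 + 108)*(87 + (96 + 108)) = 288 - 2*204*(87 + 204) = 288 - 2*204*291 = 288 - 1*118728 = 288 - 118728 = -118440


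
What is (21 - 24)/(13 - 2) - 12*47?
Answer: -6207/11 ≈ -564.27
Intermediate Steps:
(21 - 24)/(13 - 2) - 12*47 = -3/11 - 564 = -6207/11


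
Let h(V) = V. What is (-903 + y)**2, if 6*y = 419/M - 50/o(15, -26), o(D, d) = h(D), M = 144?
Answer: 608794744009/746496 ≈ 8.1554e+5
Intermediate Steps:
o(D, d) = D
y = -61/864 (y = (419/144 - 50/15)/6 = (419*(1/144) - 50*1/15)/6 = (419/144 - 10/3)/6 = (1/6)*(-61/144) = -61/864 ≈ -0.070602)
(-903 + y)**2 = (-903 - 61/864)**2 = (-780253/864)**2 = 608794744009/746496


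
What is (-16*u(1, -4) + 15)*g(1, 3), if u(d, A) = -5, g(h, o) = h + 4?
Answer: 475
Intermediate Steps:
g(h, o) = 4 + h
(-16*u(1, -4) + 15)*g(1, 3) = (-16*(-5) + 15)*(4 + 1) = (80 + 15)*5 = 95*5 = 475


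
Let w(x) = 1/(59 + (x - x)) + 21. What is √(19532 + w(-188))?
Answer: 2*√17016013/59 ≈ 139.83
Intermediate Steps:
w(x) = 1240/59 (w(x) = 1/(59 + 0) + 21 = 1/59 + 21 = 1240/59)
√(19532 + w(-188)) = √(19532 + 1240/59) = √(1153628/59) = 2*√17016013/59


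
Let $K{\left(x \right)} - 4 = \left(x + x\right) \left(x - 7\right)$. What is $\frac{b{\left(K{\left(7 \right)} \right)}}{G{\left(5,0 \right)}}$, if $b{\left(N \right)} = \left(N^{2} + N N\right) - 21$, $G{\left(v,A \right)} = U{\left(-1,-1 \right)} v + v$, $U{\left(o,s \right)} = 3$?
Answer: $\frac{11}{20} \approx 0.55$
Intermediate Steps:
$G{\left(v,A \right)} = 4 v$ ($G{\left(v,A \right)} = 3 v + v = 4 v$)
$K{\left(x \right)} = 4 + 2 x \left(-7 + x\right)$ ($K{\left(x \right)} = 4 + \left(x + x\right) \left(x - 7\right) = 4 + 2 x \left(-7 + x\right)$)
$b{\left(N \right)} = -21 + 2 N^{2}$ ($b{\left(N \right)} = \left(N^{2} + N^{2}\right) - 21 = 2 N^{2} - 21 = -21 + 2 N^{2}$)
$\frac{b{\left(K{\left(7 \right)} \right)}}{G{\left(5,0 \right)}} = \frac{-21 + 2 \left(4 - 98 + 2 \cdot 7^{2}\right)^{2}}{4 \cdot 5} = \frac{-21 + 2 \left(4 - 98 + 2 \cdot 49\right)^{2}}{20} = \left(-21 + 2 \left(4 - 98 + 98\right)^{2}\right) \frac{1}{20} = \left(-21 + 2 \cdot 4^{2}\right) \frac{1}{20} = \left(-21 + 2 \cdot 16\right) \frac{1}{20} = \left(-21 + 32\right) \frac{1}{20} = 11 \cdot \frac{1}{20} = \frac{11}{20}$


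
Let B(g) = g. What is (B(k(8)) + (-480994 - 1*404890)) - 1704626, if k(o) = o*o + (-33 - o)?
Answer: -2590487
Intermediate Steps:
k(o) = -33 + o² - o (k(o) = o² + (-33 - o) = -33 + o² - o)
(B(k(8)) + (-480994 - 1*404890)) - 1704626 = ((-33 + 8² - 1*8) + (-480994 - 1*404890)) - 1704626 = ((-33 + 64 - 8) + (-480994 - 404890)) - 1704626 = (23 - 885884) - 1704626 = -885861 - 1704626 = -2590487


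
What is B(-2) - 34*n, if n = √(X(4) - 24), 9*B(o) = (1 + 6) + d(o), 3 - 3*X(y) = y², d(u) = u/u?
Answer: 8/9 - 34*I*√255/3 ≈ 0.88889 - 180.98*I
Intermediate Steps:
d(u) = 1
X(y) = 1 - y²/3
B(o) = 8/9 (B(o) = ((1 + 6) + 1)/9 = (7 + 1)/9 = (⅑)*8 = 8/9)
n = I*√255/3 (n = √((1 - ⅓*4²) - 24) = √((1 - ⅓*16) - 24) = √((1 - 16/3) - 24) = √(-13/3 - 24) = √(-85/3) = I*√255/3 ≈ 5.3229*I)
B(-2) - 34*n = 8/9 - 34*I*√255/3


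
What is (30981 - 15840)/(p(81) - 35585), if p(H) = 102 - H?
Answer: -15141/35564 ≈ -0.42574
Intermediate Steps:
(30981 - 15840)/(p(81) - 35585) = (30981 - 15840)/((102 - 1*81) - 35585) = 15141/((102 - 81) - 35585) = 15141/(21 - 35585) = 15141/(-35564) = 15141*(-1/35564) = -15141/35564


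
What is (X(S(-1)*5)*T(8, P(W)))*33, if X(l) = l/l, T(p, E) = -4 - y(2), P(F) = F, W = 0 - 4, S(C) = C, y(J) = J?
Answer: -198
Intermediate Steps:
W = -4
T(p, E) = -6 (T(p, E) = -4 - 1*2 = -4 - 2 = -6)
X(l) = 1
(X(S(-1)*5)*T(8, P(W)))*33 = (1*(-6))*33 = -6*33 = -198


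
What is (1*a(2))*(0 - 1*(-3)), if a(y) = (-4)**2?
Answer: 48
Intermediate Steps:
a(y) = 16
(1*a(2))*(0 - 1*(-3)) = (1*16)*(0 - 1*(-3)) = 16*(0 + 3) = 16*3 = 48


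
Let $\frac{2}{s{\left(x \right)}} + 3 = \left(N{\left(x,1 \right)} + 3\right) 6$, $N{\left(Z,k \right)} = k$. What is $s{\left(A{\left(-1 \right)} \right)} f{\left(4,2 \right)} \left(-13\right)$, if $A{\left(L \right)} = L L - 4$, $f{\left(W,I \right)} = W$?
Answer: $- \frac{104}{21} \approx -4.9524$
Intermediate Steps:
$A{\left(L \right)} = -4 + L^{2}$ ($A{\left(L \right)} = L^{2} - 4 = -4 + L^{2}$)
$s{\left(x \right)} = \frac{2}{21}$ ($s{\left(x \right)} = \frac{2}{-3 + \left(1 + 3\right) 6} = \frac{2}{-3 + 4 \cdot 6} = \frac{2}{-3 + 24} = \frac{2}{21}$)
$s{\left(A{\left(-1 \right)} \right)} f{\left(4,2 \right)} \left(-13\right) = \frac{2}{21} \cdot 4 \left(-13\right) = \frac{8}{21} \left(-13\right) = - \frac{104}{21}$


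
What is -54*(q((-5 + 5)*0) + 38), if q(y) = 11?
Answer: -2646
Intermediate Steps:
-54*(q((-5 + 5)*0) + 38) = -54*(11 + 38) = -54*49 = -2646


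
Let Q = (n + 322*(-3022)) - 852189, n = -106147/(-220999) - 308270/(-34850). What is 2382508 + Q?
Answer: 429179279169493/770181515 ≈ 5.5724e+5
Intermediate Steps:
n = 7182658468/770181515 (n = -106147*(-1/220999) - 308270*(-1/34850) = 106147/220999 + 30827/3485 = 7182658468/770181515 ≈ 9.3259)
Q = -1405784341770127/770181515 (Q = (7182658468/770181515 + 322*(-3022)) - 852189 = (7182658468/770181515 - 973084) - 852189 = -749444126683792/770181515 - 852189 = -1405784341770127/770181515 ≈ -1.8253e+6)
2382508 + Q = 2382508 - 1405784341770127/770181515 = 429179279169493/770181515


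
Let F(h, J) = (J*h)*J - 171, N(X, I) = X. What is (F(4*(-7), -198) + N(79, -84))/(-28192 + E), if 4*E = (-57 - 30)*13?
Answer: 4391216/113899 ≈ 38.554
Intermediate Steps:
F(h, J) = -171 + h*J² (F(h, J) = h*J² - 171 = -171 + h*J²)
E = -1131/4 (E = ((-57 - 30)*13)/4 = (-87*13)/4 = (¼)*(-1131) = -1131/4 ≈ -282.75)
(F(4*(-7), -198) + N(79, -84))/(-28192 + E) = ((-171 + (4*(-7))*(-198)²) + 79)/(-28192 - 1131/4) = ((-171 - 28*39204) + 79)/(-113899/4) = ((-171 - 1097712) + 79)*(-4/113899) = (-1097883 + 79)*(-4/113899) = -1097804*(-4/113899) = 4391216/113899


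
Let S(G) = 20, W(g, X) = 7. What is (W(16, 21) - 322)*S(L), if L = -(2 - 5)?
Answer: -6300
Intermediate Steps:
L = 3 (L = -1*(-3) = 3)
(W(16, 21) - 322)*S(L) = (7 - 322)*20 = -315*20 = -6300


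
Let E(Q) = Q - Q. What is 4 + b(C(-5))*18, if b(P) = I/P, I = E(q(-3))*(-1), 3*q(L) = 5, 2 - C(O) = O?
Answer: 4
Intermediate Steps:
C(O) = 2 - O
q(L) = 5/3 (q(L) = (1/3)*5 = 5/3)
E(Q) = 0
I = 0 (I = 0*(-1) = 0)
b(P) = 0 (b(P) = 0/P = 0)
4 + b(C(-5))*18 = 4 + 0*18 = 4 + 0 = 4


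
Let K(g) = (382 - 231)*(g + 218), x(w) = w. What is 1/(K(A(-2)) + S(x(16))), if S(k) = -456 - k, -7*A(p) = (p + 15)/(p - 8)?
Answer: 70/2273183 ≈ 3.0794e-5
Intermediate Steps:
A(p) = -(15 + p)/(7*(-8 + p)) (A(p) = -(p + 15)/(7*(p - 8)) = -(15 + p)/(7*(-8 + p)))
K(g) = 32918 + 151*g (K(g) = 151*(218 + g) = 32918 + 151*g)
1/(K(A(-2)) + S(x(16))) = 1/((32918 + 151*((-15 - 1*(-2))/(7*(-8 - 2)))) + (-456 - 1*16)) = 1/((32918 + 151*((1/7)*(-15 + 2)/(-10))) + (-456 - 16)) = 1/((32918 + 151*((1/7)*(-1/10)*(-13))) - 472) = 1/((32918 + 151*(13/70)) - 472) = 1/((32918 + 1963/70) - 472) = 1/(2306223/70 - 472) = 1/(2273183/70) = 70/2273183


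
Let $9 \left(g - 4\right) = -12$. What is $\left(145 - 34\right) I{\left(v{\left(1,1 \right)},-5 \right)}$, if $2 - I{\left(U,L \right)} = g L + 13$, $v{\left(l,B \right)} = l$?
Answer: $259$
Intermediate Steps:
$g = \frac{8}{3}$ ($g = 4 + \frac{1}{9} \left(-12\right) = 4 - \frac{4}{3} = \frac{8}{3} \approx 2.6667$)
$I{\left(U,L \right)} = -11 - \frac{8 L}{3}$ ($I{\left(U,L \right)} = 2 - \left(\frac{8 L}{3} + 13\right) = 2 - \left(13 + \frac{8 L}{3}\right) = -11 - \frac{8 L}{3}$)
$\left(145 - 34\right) I{\left(v{\left(1,1 \right)},-5 \right)} = \left(145 - 34\right) \left(-11 - - \frac{40}{3}\right) = 111 \left(-11 + \frac{40}{3}\right) = 111 \cdot \frac{7}{3} = 259$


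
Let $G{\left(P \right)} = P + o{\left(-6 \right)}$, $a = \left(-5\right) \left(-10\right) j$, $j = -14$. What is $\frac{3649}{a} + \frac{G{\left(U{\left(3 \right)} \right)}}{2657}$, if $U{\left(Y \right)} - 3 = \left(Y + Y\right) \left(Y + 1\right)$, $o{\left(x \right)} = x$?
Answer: $- \frac{9680693}{1859900} \approx -5.205$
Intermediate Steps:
$a = -700$ ($a = \left(-5\right) \left(-10\right) \left(-14\right) = 50 \left(-14\right) = -700$)
$U{\left(Y \right)} = 3 + 2 Y \left(1 + Y\right)$ ($U{\left(Y \right)} = 3 + \left(Y + Y\right) \left(Y + 1\right) = 3 + 2 Y \left(1 + Y\right)$)
$G{\left(P \right)} = -6 + P$ ($G{\left(P \right)} = P - 6 = -6 + P$)
$\frac{3649}{a} + \frac{G{\left(U{\left(3 \right)} \right)}}{2657} = \frac{3649}{-700} + \frac{-6 + \left(3 + 2 \cdot 3 + 2 \cdot 3^{2}\right)}{2657} = 3649 \left(- \frac{1}{700}\right) + \left(-6 + \left(3 + 6 + 2 \cdot 9\right)\right) \frac{1}{2657} = - \frac{3649}{700} + \left(-6 + \left(3 + 6 + 18\right)\right) \frac{1}{2657} = - \frac{3649}{700} + \left(-6 + 27\right) \frac{1}{2657} = - \frac{3649}{700} + 21 \cdot \frac{1}{2657} = - \frac{3649}{700} + \frac{21}{2657} = - \frac{9680693}{1859900}$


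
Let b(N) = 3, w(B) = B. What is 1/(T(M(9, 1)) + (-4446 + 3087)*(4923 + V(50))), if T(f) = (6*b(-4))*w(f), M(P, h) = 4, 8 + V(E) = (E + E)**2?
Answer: -1/20269413 ≈ -4.9335e-8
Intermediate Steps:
V(E) = -8 + 4*E**2 (V(E) = -8 + (E + E)**2 = -8 + (2*E)**2 = -8 + 4*E**2)
T(f) = 18*f (T(f) = (6*3)*f = 18*f)
1/(T(M(9, 1)) + (-4446 + 3087)*(4923 + V(50))) = 1/(18*4 + (-4446 + 3087)*(4923 + (-8 + 4*50**2))) = 1/(72 - 1359*(4923 + (-8 + 4*2500))) = 1/(72 - 1359*(4923 + (-8 + 10000))) = 1/(72 - 1359*(4923 + 9992)) = 1/(72 - 1359*14915) = 1/(72 - 20269485) = 1/(-20269413) = -1/20269413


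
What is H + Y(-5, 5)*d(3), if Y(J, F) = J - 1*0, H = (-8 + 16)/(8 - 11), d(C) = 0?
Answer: -8/3 ≈ -2.6667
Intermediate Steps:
H = -8/3 (H = 8/(-3) = 8*(-⅓) = -8/3 ≈ -2.6667)
Y(J, F) = J (Y(J, F) = J + 0 = J)
H + Y(-5, 5)*d(3) = -8/3 - 5*0 = -8/3 + 0 = -8/3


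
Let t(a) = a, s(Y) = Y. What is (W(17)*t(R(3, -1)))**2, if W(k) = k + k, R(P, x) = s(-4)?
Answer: 18496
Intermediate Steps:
R(P, x) = -4
W(k) = 2*k
(W(17)*t(R(3, -1)))**2 = ((2*17)*(-4))**2 = (34*(-4))**2 = (-136)**2 = 18496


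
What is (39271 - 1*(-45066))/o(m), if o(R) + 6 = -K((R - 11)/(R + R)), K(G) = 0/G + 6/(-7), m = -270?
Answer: -590359/36 ≈ -16399.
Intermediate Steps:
K(G) = -6/7 (K(G) = 0 + 6*(-⅐) = 0 - 6/7 = -6/7)
o(R) = -36/7 (o(R) = -6 - 1*(-6/7) = -6 + 6/7 = -36/7)
(39271 - 1*(-45066))/o(m) = (39271 - 1*(-45066))/(-36/7) = (39271 + 45066)*(-7/36) = 84337*(-7/36) = -590359/36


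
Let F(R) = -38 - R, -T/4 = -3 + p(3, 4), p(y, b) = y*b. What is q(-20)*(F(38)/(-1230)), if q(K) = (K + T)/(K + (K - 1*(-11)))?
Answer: 2128/17835 ≈ 0.11932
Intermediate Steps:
p(y, b) = b*y
T = -36 (T = -4*(-3 + 4*3) = -4*(-3 + 12) = -4*9 = -36)
q(K) = (-36 + K)/(11 + 2*K) (q(K) = (K - 36)/(K + (K - 1*(-11))) = (-36 + K)/(K + (K + 11)) = (-36 + K)/(K + (11 + K)) = (-36 + K)/(11 + 2*K))
q(-20)*(F(38)/(-1230)) = ((-36 - 20)/(11 + 2*(-20)))*((-38 - 1*38)/(-1230)) = (-56/(11 - 40))*((-38 - 38)*(-1/1230)) = (-56/(-29))*(-76*(-1/1230)) = -1/29*(-56)*(38/615) = (56/29)*(38/615) = 2128/17835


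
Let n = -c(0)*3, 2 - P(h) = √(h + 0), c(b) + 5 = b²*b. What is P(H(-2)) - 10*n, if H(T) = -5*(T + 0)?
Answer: -148 - √10 ≈ -151.16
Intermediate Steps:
H(T) = -5*T
c(b) = -5 + b³ (c(b) = -5 + b²*b = -5 + b³)
P(h) = 2 - √h (P(h) = 2 - √(h + 0) = 2 - √h)
n = 15 (n = -(-5 + 0³)*3 = -(-5 + 0)*3 = -1*(-5)*3 = 5*3 = 15)
P(H(-2)) - 10*n = (2 - √(-5*(-2))) - 10*15 = (2 - √10) - 150 = -148 - √10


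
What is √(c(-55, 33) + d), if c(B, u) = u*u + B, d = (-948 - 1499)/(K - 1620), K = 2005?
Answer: √152322555/385 ≈ 32.057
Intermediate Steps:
d = -2447/385 (d = (-948 - 1499)/(2005 - 1620) = -2447/385 ≈ -6.3558)
c(B, u) = B + u² (c(B, u) = u² + B = B + u²)
√(c(-55, 33) + d) = √((-55 + 33²) - 2447/385) = √((-55 + 1089) - 2447/385) = √(1034 - 2447/385) = √(395643/385) = √152322555/385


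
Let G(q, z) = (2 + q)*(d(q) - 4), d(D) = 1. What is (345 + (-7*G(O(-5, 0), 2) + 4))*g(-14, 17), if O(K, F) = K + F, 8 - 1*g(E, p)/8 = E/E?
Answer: 16016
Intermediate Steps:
g(E, p) = 56 (g(E, p) = 64 - 8*E/E = 64 - 8*1 = 64 - 8 = 56)
O(K, F) = F + K
G(q, z) = -6 - 3*q (G(q, z) = (2 + q)*(1 - 4) = (2 + q)*(-3) = -6 - 3*q)
(345 + (-7*G(O(-5, 0), 2) + 4))*g(-14, 17) = (345 + (-7*(-6 - 3*(0 - 5)) + 4))*56 = (345 + (-7*(-6 - 3*(-5)) + 4))*56 = (345 + (-7*(-6 + 15) + 4))*56 = (345 + (-7*9 + 4))*56 = (345 + (-63 + 4))*56 = (345 - 59)*56 = 286*56 = 16016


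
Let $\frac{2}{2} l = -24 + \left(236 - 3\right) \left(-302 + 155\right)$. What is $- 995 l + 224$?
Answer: $34103849$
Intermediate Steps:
$l = -34275$ ($l = -24 + \left(236 - 3\right) \left(-302 + 155\right) = -24 + 233 \left(-147\right) = -24 - 34251 = -34275$)
$- 995 l + 224 = \left(-995\right) \left(-34275\right) + 224 = 34103625 + 224 = 34103849$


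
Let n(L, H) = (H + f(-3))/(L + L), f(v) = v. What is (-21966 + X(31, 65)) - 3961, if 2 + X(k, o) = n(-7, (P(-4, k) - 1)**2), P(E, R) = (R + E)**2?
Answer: -892987/14 ≈ -63785.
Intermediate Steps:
P(E, R) = (E + R)**2
n(L, H) = (-3 + H)/(2*L) (n(L, H) = (H - 3)/(L + L) = (-3 + H)/((2*L)) = (-3 + H)*(1/(2*L)) = (-3 + H)/(2*L))
X(k, o) = -25/14 - (-1 + (-4 + k)**2)**2/14 (X(k, o) = -2 + (1/2)*(-3 + ((-4 + k)**2 - 1)**2)/(-7) = -2 + (1/2)*(-1/7)*(-3 + (-1 + (-4 + k)**2)**2) = -2 + (3/14 - (-1 + (-4 + k)**2)**2/14) = -25/14 - (-1 + (-4 + k)**2)**2/14)
(-21966 + X(31, 65)) - 3961 = (-21966 + (-25/14 - (-1 + (-4 + 31)**2)**2/14)) - 3961 = (-21966 + (-25/14 - (-1 + 27**2)**2/14)) - 3961 = (-21966 + (-25/14 - (-1 + 729)**2/14)) - 3961 = (-21966 + (-25/14 - 1/14*728**2)) - 3961 = (-21966 + (-25/14 - 1/14*529984)) - 3961 = (-21966 + (-25/14 - 37856)) - 3961 = (-21966 - 530009/14) - 3961 = -837533/14 - 3961 = -892987/14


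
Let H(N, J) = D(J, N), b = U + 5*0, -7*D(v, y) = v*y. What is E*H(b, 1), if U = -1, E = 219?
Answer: 219/7 ≈ 31.286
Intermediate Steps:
D(v, y) = -v*y/7
b = -1 (b = -1 + 5*0 = -1 + 0 = -1)
H(N, J) = -J*N/7
E*H(b, 1) = 219*(-1/7*1*(-1)) = 219*(1/7) = 219/7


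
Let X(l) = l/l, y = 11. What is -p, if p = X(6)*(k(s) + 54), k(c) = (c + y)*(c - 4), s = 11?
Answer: -208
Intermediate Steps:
X(l) = 1
k(c) = (-4 + c)*(11 + c) (k(c) = (c + 11)*(c - 4) = (11 + c)*(-4 + c) = (-4 + c)*(11 + c))
p = 208 (p = 1*((-44 + 11² + 7*11) + 54) = 1*((-44 + 121 + 77) + 54) = 1*(154 + 54) = 1*208 = 208)
-p = -1*208 = -208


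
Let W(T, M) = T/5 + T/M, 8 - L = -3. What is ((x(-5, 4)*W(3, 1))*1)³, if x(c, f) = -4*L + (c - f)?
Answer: -868250664/125 ≈ -6.9460e+6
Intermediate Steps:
L = 11 (L = 8 - 1*(-3) = 8 + 3 = 11)
W(T, M) = T/5 + T/M (W(T, M) = T*(⅕) + T/M = T/5 + T/M)
x(c, f) = -44 + c - f (x(c, f) = -4*11 + (c - f) = -44 + (c - f) = -44 + c - f)
((x(-5, 4)*W(3, 1))*1)³ = (((-44 - 5 - 1*4)*((⅕)*3 + 3/1))*1)³ = (((-44 - 5 - 4)*(⅗ + 3*1))*1)³ = (-53*(⅗ + 3)*1)³ = (-53*18/5*1)³ = (-954/5*1)³ = (-954/5)³ = -868250664/125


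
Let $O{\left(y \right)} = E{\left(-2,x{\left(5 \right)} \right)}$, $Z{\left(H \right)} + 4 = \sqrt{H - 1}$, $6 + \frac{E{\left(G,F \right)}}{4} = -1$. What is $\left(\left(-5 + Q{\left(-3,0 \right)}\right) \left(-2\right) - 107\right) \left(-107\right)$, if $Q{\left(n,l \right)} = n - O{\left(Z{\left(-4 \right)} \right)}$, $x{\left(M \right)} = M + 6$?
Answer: $15729$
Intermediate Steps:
$x{\left(M \right)} = 6 + M$
$E{\left(G,F \right)} = -28$ ($E{\left(G,F \right)} = -24 + 4 \left(-1\right) = -24 - 4 = -28$)
$Z{\left(H \right)} = -4 + \sqrt{-1 + H}$ ($Z{\left(H \right)} = -4 + \sqrt{H - 1} = -4 + \sqrt{-1 + H}$)
$O{\left(y \right)} = -28$
$Q{\left(n,l \right)} = 28 + n$ ($Q{\left(n,l \right)} = n - -28 = n + 28 = 28 + n$)
$\left(\left(-5 + Q{\left(-3,0 \right)}\right) \left(-2\right) - 107\right) \left(-107\right) = \left(\left(-5 + \left(28 - 3\right)\right) \left(-2\right) - 107\right) \left(-107\right) = \left(\left(-5 + 25\right) \left(-2\right) - 107\right) \left(-107\right) = \left(20 \left(-2\right) - 107\right) \left(-107\right) = \left(-40 - 107\right) \left(-107\right) = \left(-147\right) \left(-107\right) = 15729$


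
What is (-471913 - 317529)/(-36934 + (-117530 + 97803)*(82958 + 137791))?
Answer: 789442/4354752457 ≈ 0.00018128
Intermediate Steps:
(-471913 - 317529)/(-36934 + (-117530 + 97803)*(82958 + 137791)) = -789442/(-36934 - 19727*220749) = -789442/(-36934 - 4354715523) = -789442/(-4354752457) = -789442*(-1/4354752457) = 789442/4354752457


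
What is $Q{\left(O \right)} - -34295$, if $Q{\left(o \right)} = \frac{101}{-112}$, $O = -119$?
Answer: $\frac{3840939}{112} \approx 34294.0$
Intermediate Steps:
$Q{\left(o \right)} = - \frac{101}{112}$ ($Q{\left(o \right)} = 101 \left(- \frac{1}{112}\right) = - \frac{101}{112}$)
$Q{\left(O \right)} - -34295 = - \frac{101}{112} - -34295 = - \frac{101}{112} + 34295 = \frac{3840939}{112}$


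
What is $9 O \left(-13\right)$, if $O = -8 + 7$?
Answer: $117$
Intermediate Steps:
$O = -1$
$9 O \left(-13\right) = 9 \left(-1\right) \left(-13\right) = \left(-9\right) \left(-13\right) = 117$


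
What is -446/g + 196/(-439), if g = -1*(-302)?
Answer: -127493/66289 ≈ -1.9233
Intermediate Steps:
g = 302
-446/g + 196/(-439) = -446/302 + 196/(-439) = -446*1/302 + 196*(-1/439) = -223/151 - 196/439 = -127493/66289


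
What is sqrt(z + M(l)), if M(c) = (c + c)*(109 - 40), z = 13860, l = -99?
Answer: 3*sqrt(22) ≈ 14.071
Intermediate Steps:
M(c) = 138*c (M(c) = (2*c)*69 = 138*c)
sqrt(z + M(l)) = sqrt(13860 + 138*(-99)) = sqrt(13860 - 13662) = sqrt(198) = 3*sqrt(22)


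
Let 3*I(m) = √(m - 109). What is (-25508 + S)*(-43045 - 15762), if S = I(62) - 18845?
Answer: 2608266871 - 58807*I*√47/3 ≈ 2.6083e+9 - 1.3439e+5*I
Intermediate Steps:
I(m) = √(-109 + m)/3 (I(m) = √(m - 109)/3 = √(-109 + m)/3)
S = -18845 + I*√47/3 (S = √(-109 + 62)/3 - 18845 = √(-47)/3 - 18845 = (I*√47)/3 - 18845 = I*√47/3 - 18845 = -18845 + I*√47/3 ≈ -18845.0 + 2.2852*I)
(-25508 + S)*(-43045 - 15762) = (-25508 + (-18845 + I*√47/3))*(-43045 - 15762) = (-44353 + I*√47/3)*(-58807) = 2608266871 - 58807*I*√47/3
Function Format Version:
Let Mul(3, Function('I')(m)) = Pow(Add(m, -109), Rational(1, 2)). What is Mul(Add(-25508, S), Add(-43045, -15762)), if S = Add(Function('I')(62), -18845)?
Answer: Add(2608266871, Mul(Rational(-58807, 3), I, Pow(47, Rational(1, 2)))) ≈ Add(2.6083e+9, Mul(-1.3439e+5, I))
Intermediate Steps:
Function('I')(m) = Mul(Rational(1, 3), Pow(Add(-109, m), Rational(1, 2))) (Function('I')(m) = Mul(Rational(1, 3), Pow(Add(m, -109), Rational(1, 2))) = Mul(Rational(1, 3), Pow(Add(-109, m), Rational(1, 2))))
S = Add(-18845, Mul(Rational(1, 3), I, Pow(47, Rational(1, 2)))) (S = Add(Mul(Rational(1, 3), Pow(Add(-109, 62), Rational(1, 2))), -18845) = Add(Mul(Rational(1, 3), Pow(-47, Rational(1, 2))), -18845) = Add(Mul(Rational(1, 3), Mul(I, Pow(47, Rational(1, 2)))), -18845) = Add(Mul(Rational(1, 3), I, Pow(47, Rational(1, 2))), -18845) = Add(-18845, Mul(Rational(1, 3), I, Pow(47, Rational(1, 2)))) ≈ Add(-18845., Mul(2.2852, I)))
Mul(Add(-25508, S), Add(-43045, -15762)) = Mul(Add(-25508, Add(-18845, Mul(Rational(1, 3), I, Pow(47, Rational(1, 2))))), Add(-43045, -15762)) = Mul(Add(-44353, Mul(Rational(1, 3), I, Pow(47, Rational(1, 2)))), -58807) = Add(2608266871, Mul(Rational(-58807, 3), I, Pow(47, Rational(1, 2))))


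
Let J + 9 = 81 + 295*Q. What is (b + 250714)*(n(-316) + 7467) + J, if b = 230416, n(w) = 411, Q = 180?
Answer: 3790395312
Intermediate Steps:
J = 53172 (J = -9 + (81 + 295*180) = -9 + (81 + 53100) = -9 + 53181 = 53172)
(b + 250714)*(n(-316) + 7467) + J = (230416 + 250714)*(411 + 7467) + 53172 = 481130*7878 + 53172 = 3790342140 + 53172 = 3790395312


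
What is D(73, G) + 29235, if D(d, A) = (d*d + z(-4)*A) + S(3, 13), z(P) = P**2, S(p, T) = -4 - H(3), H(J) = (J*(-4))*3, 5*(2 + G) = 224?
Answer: 176404/5 ≈ 35281.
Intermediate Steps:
G = 214/5 (G = -2 + (1/5)*224 = -2 + 224/5 = 214/5 ≈ 42.800)
H(J) = -12*J (H(J) = -4*J*3 = -12*J)
S(p, T) = 32 (S(p, T) = -4 - (-12)*3 = -4 - 1*(-36) = -4 + 36 = 32)
D(d, A) = 32 + d**2 + 16*A (D(d, A) = (d*d + (-4)**2*A) + 32 = (d**2 + 16*A) + 32 = 32 + d**2 + 16*A)
D(73, G) + 29235 = (32 + 73**2 + 16*(214/5)) + 29235 = (32 + 5329 + 3424/5) + 29235 = 30229/5 + 29235 = 176404/5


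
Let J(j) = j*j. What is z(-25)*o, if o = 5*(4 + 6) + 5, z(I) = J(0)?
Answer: 0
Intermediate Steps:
J(j) = j²
z(I) = 0 (z(I) = 0² = 0)
o = 55 (o = 5*10 + 5 = 50 + 5 = 55)
z(-25)*o = 0*55 = 0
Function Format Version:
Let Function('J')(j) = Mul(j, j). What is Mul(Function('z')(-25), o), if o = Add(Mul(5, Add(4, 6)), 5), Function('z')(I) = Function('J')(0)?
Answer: 0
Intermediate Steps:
Function('J')(j) = Pow(j, 2)
Function('z')(I) = 0 (Function('z')(I) = Pow(0, 2) = 0)
o = 55 (o = Add(Mul(5, 10), 5) = Add(50, 5) = 55)
Mul(Function('z')(-25), o) = Mul(0, 55) = 0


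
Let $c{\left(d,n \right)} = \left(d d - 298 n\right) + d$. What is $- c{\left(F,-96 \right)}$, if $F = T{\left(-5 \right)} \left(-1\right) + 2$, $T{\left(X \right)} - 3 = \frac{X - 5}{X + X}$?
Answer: $-28610$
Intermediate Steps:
$T{\left(X \right)} = 3 + \frac{-5 + X}{2 X}$ ($T{\left(X \right)} = 3 + \frac{X - 5}{X + X} = 3 + \frac{-5 + X}{2 X}$)
$F = -2$ ($F = \frac{-5 + 7 \left(-5\right)}{2 \left(-5\right)} \left(-1\right) + 2 = \frac{1}{2} \left(- \frac{1}{5}\right) \left(-5 - 35\right) \left(-1\right) + 2 = \frac{1}{2} \left(- \frac{1}{5}\right) \left(-40\right) \left(-1\right) + 2 = 4 \left(-1\right) + 2 = -4 + 2 = -2$)
$c{\left(d,n \right)} = d + d^{2} - 298 n$ ($c{\left(d,n \right)} = \left(d^{2} - 298 n\right) + d = d + d^{2} - 298 n$)
$- c{\left(F,-96 \right)} = - (-2 + \left(-2\right)^{2} - -28608) = - (-2 + 4 + 28608) = \left(-1\right) 28610 = -28610$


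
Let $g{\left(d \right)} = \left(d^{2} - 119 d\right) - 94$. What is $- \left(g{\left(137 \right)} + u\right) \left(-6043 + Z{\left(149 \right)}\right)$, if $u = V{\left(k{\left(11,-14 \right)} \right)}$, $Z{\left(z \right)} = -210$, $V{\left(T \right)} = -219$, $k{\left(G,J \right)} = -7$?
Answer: $13462709$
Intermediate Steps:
$u = -219$
$g{\left(d \right)} = -94 + d^{2} - 119 d$
$- \left(g{\left(137 \right)} + u\right) \left(-6043 + Z{\left(149 \right)}\right) = - \left(\left(-94 + 137^{2} - 16303\right) - 219\right) \left(-6043 - 210\right) = - \left(\left(-94 + 18769 - 16303\right) - 219\right) \left(-6253\right) = - \left(2372 - 219\right) \left(-6253\right) = - 2153 \left(-6253\right) = \left(-1\right) \left(-13462709\right) = 13462709$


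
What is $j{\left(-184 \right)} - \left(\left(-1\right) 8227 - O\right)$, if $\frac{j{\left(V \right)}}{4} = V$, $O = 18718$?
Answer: $26209$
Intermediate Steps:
$j{\left(V \right)} = 4 V$
$j{\left(-184 \right)} - \left(\left(-1\right) 8227 - O\right) = 4 \left(-184\right) - \left(\left(-1\right) 8227 - 18718\right) = -736 - \left(-8227 - 18718\right) = -736 - -26945 = -736 + 26945 = 26209$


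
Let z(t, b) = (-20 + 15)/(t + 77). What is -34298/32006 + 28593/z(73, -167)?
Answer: -13727230519/16003 ≈ -8.5779e+5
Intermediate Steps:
z(t, b) = -5/(77 + t)
-34298/32006 + 28593/z(73, -167) = -34298/32006 + 28593/((-5/(77 + 73))) = -34298*1/32006 + 28593/((-5/150)) = -17149/16003 + 28593/((-5*1/150)) = -17149/16003 + 28593/(-1/30) = -17149/16003 + 28593*(-30) = -17149/16003 - 857790 = -13727230519/16003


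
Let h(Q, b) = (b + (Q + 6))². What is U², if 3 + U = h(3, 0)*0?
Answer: 9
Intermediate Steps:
h(Q, b) = (6 + Q + b)² (h(Q, b) = (b + (6 + Q))² = (6 + Q + b)²)
U = -3 (U = -3 + (6 + 3 + 0)²*0 = -3 + 9²*0 = -3 + 81*0 = -3 + 0 = -3)
U² = (-3)² = 9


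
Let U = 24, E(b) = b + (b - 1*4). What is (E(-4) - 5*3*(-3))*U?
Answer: 792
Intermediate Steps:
E(b) = -4 + 2*b (E(b) = b + (b - 4) = b + (-4 + b) = -4 + 2*b)
(E(-4) - 5*3*(-3))*U = ((-4 + 2*(-4)) - 5*3*(-3))*24 = ((-4 - 8) - 15*(-3))*24 = (-12 + 45)*24 = 33*24 = 792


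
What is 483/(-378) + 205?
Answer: 3667/18 ≈ 203.72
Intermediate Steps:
483/(-378) + 205 = 483*(-1/378) + 205 = -23/18 + 205 = 3667/18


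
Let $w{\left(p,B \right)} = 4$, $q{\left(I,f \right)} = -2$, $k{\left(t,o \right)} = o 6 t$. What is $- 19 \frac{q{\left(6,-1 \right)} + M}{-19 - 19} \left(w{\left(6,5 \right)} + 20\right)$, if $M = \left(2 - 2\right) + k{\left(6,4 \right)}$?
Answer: $1704$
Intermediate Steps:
$k{\left(t,o \right)} = 6 o t$
$M = 144$ ($M = \left(2 - 2\right) + 6 \cdot 4 \cdot 6 = 0 + 144 = 144$)
$- 19 \frac{q{\left(6,-1 \right)} + M}{-19 - 19} \left(w{\left(6,5 \right)} + 20\right) = - 19 \frac{-2 + 144}{-19 - 19} \left(4 + 20\right) = - 19 \frac{142}{-38} \cdot 24 = - 19 \cdot 142 \left(- \frac{1}{38}\right) 24 = \left(-19\right) \left(- \frac{71}{19}\right) 24 = 71 \cdot 24 = 1704$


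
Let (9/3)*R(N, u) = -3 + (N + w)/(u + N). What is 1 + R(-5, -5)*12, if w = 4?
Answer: -53/5 ≈ -10.600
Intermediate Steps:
R(N, u) = -1 + (4 + N)/(3*(N + u)) (R(N, u) = (-3 + (N + 4)/(u + N))/3 = (-3 + (4 + N)/(N + u))/3 = -1 + (4 + N)/(3*(N + u)))
1 + R(-5, -5)*12 = 1 + ((4/3 - 1*(-5) - ⅔*(-5))/(-5 - 5))*12 = 1 + ((4/3 + 5 + 10/3)/(-10))*12 = 1 - ⅒*29/3*12 = 1 - 29/30*12 = 1 - 58/5 = -53/5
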